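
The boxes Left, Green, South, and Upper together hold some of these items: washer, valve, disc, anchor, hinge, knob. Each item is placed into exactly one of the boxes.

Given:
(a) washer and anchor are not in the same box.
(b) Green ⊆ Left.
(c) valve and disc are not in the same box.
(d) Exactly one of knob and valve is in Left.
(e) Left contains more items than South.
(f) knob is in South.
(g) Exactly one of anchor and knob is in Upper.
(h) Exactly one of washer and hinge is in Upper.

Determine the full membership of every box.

Left = {valve, washer}; Green = {}; South = {knob}; Upper = {anchor, disc, hinge}

From (f): knob ∈ South.
(d) (exactly one): valve ∈ Left.
(g) (exactly one): anchor ∈ Upper.
(a): washer ∉ Upper.
(c): disc ∉ Left.
(h) (exactly one): hinge ∈ Upper.
(b) contrapositive: disc ∉ Green.
Suppose washer ∉ Left: no assignment then satisfies all the clues, so washer ∈ Left.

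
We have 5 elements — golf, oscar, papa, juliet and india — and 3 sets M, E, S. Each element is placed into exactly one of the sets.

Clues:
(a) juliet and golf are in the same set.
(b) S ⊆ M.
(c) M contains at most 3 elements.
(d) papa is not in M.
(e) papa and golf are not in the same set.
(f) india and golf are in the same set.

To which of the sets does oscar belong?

oscar: E

From (d): papa ∉ M.
(b) contrapositive: papa ∉ S.
Only one set left: papa ∈ E.
(e): golf ∉ E.
(f): india matches golf: india ∉ E.
(a): juliet matches golf: juliet ∉ E.
Suppose oscar ∈ M: no assignment then satisfies all the clues, so oscar ∉ M.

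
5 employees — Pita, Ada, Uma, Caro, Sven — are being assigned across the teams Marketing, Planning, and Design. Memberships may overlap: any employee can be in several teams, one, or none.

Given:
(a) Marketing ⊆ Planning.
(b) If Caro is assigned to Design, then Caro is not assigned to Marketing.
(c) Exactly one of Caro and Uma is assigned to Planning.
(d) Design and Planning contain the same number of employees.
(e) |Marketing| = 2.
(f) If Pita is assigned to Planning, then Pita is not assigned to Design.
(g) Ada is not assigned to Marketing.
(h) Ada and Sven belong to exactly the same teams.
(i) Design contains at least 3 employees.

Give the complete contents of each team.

Marketing = {Pita, Uma}; Planning = {Ada, Pita, Sven, Uma}; Design = {Ada, Caro, Sven, Uma}

From (g): Ada ∉ Marketing.
(h): Sven matches Ada: Sven ∉ Marketing.
Suppose Pita ∉ Marketing: no assignment then satisfies all the clues, so Pita ∈ Marketing.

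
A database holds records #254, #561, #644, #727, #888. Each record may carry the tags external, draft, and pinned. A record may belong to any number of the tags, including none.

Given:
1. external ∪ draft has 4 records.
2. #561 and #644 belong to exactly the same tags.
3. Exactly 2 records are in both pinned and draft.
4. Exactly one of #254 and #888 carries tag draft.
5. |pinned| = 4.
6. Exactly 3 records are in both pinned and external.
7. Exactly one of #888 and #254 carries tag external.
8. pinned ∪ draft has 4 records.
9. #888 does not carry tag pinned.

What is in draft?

draft = {#254, #727}

From (9): #888 ∉ pinned.
(5): only 4 candidates remain for pinned, so all are in.
Suppose #254 ∉ draft: no assignment then satisfies all the clues, so #254 ∈ draft.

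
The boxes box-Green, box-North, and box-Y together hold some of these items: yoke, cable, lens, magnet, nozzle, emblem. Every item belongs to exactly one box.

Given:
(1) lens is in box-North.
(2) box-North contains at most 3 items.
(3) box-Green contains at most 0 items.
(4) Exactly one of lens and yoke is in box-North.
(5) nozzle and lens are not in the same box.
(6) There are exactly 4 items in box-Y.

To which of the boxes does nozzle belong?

nozzle: box-Y

From (1): lens ∈ box-North.
(3): box-Green already has 0, so the rest are out.
(4) (exactly one): yoke ∉ box-North.
(5): nozzle ∉ box-North.
Only one box left: yoke ∈ box-Y.
Only one box left: nozzle ∈ box-Y.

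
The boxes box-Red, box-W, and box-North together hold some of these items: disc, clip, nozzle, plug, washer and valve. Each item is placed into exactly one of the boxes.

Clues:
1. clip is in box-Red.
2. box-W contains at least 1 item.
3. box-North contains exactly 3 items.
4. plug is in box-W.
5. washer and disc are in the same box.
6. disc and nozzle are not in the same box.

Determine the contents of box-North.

box-North = {disc, valve, washer}

From (1): clip ∈ box-Red.
From (4): plug ∈ box-W.
Suppose disc ∉ box-North: no assignment then satisfies all the clues, so disc ∈ box-North.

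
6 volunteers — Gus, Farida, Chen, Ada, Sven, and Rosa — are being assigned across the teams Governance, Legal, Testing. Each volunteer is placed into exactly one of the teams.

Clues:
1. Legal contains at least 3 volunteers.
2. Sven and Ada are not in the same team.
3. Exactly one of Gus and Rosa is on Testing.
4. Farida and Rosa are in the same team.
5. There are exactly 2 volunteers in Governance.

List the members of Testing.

Testing = {Gus}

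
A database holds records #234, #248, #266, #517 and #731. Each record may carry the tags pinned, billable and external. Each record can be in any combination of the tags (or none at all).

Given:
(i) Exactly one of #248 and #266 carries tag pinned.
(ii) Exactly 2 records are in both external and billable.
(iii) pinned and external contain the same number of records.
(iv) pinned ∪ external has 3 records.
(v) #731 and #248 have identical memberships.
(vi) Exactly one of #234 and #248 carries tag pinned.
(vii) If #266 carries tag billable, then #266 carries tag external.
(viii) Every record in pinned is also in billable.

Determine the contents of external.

external = {#266, #517}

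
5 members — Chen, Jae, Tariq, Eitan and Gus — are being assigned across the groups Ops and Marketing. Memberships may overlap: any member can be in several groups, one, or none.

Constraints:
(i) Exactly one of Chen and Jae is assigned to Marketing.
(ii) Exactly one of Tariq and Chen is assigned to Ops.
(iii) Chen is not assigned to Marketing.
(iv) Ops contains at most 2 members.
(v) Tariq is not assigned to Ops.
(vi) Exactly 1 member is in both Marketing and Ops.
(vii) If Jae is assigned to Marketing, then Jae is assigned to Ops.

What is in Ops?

Ops = {Chen, Jae}

From (iii): Chen ∉ Marketing.
From (v): Tariq ∉ Ops.
(i) (exactly one): Jae ∈ Marketing.
(ii) (exactly one): Chen ∈ Ops.
(vii): Jae ∈ Ops.
(iv): Ops already has 2, so the rest are out.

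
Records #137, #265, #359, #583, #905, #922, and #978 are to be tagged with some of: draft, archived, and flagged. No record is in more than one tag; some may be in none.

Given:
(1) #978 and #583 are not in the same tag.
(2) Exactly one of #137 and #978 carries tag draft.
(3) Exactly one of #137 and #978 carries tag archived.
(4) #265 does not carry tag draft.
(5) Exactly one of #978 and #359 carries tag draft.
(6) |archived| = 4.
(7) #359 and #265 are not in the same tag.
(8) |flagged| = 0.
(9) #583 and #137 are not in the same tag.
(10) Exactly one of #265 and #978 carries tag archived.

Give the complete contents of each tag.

draft = {#978}; archived = {#137, #265, #905, #922}; flagged = {}

From (4): #265 ∉ draft.
(8): flagged already has 0, so the rest are out.
Suppose #137 ∈ draft: no assignment then satisfies all the clues, so #137 ∉ draft.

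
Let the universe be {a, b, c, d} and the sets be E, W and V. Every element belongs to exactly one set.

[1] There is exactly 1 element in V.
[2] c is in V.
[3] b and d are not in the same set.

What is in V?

From (2): c ∈ V.
(1): V already has 1, so the rest are out.

V = {c}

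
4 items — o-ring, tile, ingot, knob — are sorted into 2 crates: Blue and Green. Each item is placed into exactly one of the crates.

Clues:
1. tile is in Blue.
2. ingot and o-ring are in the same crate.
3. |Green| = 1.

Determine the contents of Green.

Green = {knob}

From (1): tile ∈ Blue.
Suppose o-ring ∈ Green: no assignment then satisfies all the clues, so o-ring ∉ Green.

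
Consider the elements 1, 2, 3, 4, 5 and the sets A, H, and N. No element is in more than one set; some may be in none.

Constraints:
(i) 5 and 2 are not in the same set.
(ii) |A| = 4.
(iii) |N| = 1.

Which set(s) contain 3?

3: A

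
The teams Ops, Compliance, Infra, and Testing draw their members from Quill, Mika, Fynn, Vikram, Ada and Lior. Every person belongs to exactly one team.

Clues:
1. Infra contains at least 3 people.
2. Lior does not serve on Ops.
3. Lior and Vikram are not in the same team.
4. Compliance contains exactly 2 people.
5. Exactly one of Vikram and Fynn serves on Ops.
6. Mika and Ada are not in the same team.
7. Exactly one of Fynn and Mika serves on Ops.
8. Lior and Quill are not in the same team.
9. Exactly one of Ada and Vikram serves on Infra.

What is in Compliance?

From (2): Lior ∉ Ops.
Suppose Quill ∈ Compliance: no assignment then satisfies all the clues, so Quill ∉ Compliance.

Compliance = {Ada, Lior}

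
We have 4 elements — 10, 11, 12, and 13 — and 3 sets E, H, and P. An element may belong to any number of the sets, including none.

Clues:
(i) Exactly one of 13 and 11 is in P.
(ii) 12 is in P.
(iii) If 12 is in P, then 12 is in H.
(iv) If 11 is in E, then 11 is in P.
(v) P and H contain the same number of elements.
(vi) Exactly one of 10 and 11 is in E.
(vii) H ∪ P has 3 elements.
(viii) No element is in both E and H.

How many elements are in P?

2

From (ii): 12 ∈ P.
(iii): 12 ∈ H.
(viii) (disjoint): 12 ∉ E.
Suppose 10 ∈ P: no assignment then satisfies all the clues, so 10 ∉ P.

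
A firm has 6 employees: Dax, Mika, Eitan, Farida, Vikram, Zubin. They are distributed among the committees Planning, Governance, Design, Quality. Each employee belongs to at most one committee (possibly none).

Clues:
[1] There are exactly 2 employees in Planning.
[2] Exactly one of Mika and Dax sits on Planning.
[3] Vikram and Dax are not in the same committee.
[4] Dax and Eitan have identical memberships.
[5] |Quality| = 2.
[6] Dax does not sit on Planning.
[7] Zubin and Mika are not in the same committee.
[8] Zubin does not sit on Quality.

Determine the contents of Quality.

Quality = {Dax, Eitan}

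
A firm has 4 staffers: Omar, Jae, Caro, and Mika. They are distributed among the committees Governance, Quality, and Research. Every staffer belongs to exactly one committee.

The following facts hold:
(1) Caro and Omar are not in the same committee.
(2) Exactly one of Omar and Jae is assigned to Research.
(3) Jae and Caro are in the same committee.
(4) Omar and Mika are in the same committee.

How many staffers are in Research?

2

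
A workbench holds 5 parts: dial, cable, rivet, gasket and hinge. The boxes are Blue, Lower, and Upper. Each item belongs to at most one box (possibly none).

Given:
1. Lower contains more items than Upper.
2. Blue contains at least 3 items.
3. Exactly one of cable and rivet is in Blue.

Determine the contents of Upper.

Upper = {}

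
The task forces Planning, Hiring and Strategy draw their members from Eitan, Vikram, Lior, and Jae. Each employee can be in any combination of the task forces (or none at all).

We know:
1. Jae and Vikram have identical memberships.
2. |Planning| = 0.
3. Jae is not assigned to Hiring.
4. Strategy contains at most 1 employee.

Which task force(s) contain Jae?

From (3): Jae ∉ Hiring.
(1): Vikram matches Jae: Vikram ∉ Hiring.
(2): Planning already has 0, so the rest are out.
Suppose Jae ∈ Strategy: no assignment then satisfies all the clues, so Jae ∉ Strategy.

Jae: none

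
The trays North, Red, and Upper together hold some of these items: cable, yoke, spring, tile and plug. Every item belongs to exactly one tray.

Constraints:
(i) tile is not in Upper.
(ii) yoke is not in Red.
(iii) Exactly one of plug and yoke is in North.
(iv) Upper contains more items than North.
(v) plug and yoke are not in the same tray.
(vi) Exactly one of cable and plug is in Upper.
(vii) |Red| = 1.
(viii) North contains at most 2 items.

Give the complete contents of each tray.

North = {plug}; Red = {tile}; Upper = {cable, spring, yoke}

From (i): tile ∉ Upper.
From (ii): yoke ∉ Red.
Suppose cable ∈ North: no assignment then satisfies all the clues, so cable ∉ North.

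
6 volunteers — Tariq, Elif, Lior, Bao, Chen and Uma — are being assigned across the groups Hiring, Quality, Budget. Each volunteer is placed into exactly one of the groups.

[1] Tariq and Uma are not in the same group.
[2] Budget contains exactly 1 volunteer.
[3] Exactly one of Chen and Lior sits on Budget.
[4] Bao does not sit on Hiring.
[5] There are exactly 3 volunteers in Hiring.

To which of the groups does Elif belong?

Elif: Hiring

From (4): Bao ∉ Hiring.
Suppose Elif ∉ Hiring: no assignment then satisfies all the clues, so Elif ∈ Hiring.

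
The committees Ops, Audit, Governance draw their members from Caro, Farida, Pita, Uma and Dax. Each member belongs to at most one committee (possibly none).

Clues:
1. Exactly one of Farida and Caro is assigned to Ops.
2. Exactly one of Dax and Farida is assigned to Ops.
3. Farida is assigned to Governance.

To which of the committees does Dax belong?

From (3): Farida ∈ Governance.
(1) (exactly one): Caro ∈ Ops.
(2) (exactly one): Dax ∈ Ops.

Dax: Ops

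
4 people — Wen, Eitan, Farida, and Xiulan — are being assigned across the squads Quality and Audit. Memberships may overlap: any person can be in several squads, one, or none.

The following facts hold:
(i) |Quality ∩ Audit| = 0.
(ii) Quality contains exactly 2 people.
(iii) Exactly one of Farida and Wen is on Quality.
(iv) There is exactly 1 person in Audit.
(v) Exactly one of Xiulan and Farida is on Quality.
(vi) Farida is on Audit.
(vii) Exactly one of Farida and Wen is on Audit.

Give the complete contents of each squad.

Quality = {Wen, Xiulan}; Audit = {Farida}

From (vi): Farida ∈ Audit.
(iv): Audit already has 1, so the rest are out.
Suppose Wen ∉ Quality: no assignment then satisfies all the clues, so Wen ∈ Quality.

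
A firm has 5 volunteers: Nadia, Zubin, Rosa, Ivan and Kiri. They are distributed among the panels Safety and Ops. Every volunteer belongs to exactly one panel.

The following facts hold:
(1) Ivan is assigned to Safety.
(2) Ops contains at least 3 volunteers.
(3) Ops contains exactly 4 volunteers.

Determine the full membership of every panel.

Safety = {Ivan}; Ops = {Kiri, Nadia, Rosa, Zubin}

From (1): Ivan ∈ Safety.
(3): only 4 candidates remain for Ops, so all are in.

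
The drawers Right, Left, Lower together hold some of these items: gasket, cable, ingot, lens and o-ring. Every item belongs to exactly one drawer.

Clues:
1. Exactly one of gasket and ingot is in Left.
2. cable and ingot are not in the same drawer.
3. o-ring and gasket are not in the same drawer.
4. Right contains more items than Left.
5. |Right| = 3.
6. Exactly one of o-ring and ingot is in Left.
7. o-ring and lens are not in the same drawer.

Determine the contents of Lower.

Lower = {o-ring}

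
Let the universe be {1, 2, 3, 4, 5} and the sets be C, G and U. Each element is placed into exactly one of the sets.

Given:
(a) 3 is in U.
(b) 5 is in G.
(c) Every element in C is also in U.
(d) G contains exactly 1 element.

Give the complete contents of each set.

C = {}; G = {5}; U = {1, 2, 3, 4}

From (a): 3 ∈ U.
From (b): 5 ∈ G.
(d): G already has 1, so the rest are out.
Suppose 1 ∈ C: no assignment then satisfies all the clues, so 1 ∉ C.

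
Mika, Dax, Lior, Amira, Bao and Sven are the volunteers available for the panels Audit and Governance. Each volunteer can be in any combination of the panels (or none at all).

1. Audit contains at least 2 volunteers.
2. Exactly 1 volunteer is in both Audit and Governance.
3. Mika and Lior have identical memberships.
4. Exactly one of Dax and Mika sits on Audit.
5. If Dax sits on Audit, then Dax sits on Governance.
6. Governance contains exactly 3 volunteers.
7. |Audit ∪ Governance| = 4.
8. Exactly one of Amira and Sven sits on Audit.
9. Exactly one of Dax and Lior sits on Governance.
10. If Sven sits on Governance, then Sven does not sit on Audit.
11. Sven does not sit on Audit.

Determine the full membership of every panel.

Audit = {Amira, Dax}; Governance = {Bao, Dax, Sven}

From (11): Sven ∉ Audit.
(8) (exactly one): Amira ∈ Audit.
Suppose Mika ∈ Audit: no assignment then satisfies all the clues, so Mika ∉ Audit.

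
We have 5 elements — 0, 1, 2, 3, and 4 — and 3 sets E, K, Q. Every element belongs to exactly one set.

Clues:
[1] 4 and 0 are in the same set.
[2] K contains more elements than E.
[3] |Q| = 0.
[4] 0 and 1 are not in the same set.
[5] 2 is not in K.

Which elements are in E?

E = {1, 2}

From (5): 2 ∉ K.
(3): Q already has 0, so the rest are out.
Only one set left: 2 ∈ E.
Suppose 0 ∈ E: no assignment then satisfies all the clues, so 0 ∉ E.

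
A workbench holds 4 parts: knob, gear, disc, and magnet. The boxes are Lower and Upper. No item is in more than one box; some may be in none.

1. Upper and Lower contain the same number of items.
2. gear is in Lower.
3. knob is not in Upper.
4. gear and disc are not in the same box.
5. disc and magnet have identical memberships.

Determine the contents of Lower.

From (2): gear ∈ Lower.
From (3): knob ∉ Upper.
(4): disc ∉ Lower.
(5): magnet matches disc: magnet ∉ Lower.
Suppose knob ∉ Lower: no assignment then satisfies all the clues, so knob ∈ Lower.

Lower = {gear, knob}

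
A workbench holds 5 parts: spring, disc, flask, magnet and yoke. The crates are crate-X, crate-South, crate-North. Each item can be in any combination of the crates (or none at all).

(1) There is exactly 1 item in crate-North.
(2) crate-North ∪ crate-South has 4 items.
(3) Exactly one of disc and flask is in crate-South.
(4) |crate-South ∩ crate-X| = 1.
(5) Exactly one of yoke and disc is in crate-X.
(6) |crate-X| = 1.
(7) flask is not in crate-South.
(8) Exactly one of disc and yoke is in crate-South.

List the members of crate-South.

crate-South = {disc, magnet, spring}

From (7): flask ∉ crate-South.
(3) (exactly one): disc ∈ crate-South.
(8) (exactly one): yoke ∉ crate-South.
Suppose spring ∉ crate-South: no assignment then satisfies all the clues, so spring ∈ crate-South.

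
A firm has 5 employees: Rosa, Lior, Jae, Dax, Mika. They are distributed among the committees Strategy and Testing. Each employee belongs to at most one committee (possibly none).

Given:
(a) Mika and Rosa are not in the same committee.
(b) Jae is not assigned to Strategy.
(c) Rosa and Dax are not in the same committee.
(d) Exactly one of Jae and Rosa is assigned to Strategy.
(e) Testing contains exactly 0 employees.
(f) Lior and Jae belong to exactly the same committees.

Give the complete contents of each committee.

From (b): Jae ∉ Strategy.
(d) (exactly one): Rosa ∈ Strategy.
(e): Testing already has 0, so the rest are out.
(f): Lior matches Jae: Lior ∉ Strategy.
(a): Mika ∉ Strategy.
(c): Dax ∉ Strategy.

Strategy = {Rosa}; Testing = {}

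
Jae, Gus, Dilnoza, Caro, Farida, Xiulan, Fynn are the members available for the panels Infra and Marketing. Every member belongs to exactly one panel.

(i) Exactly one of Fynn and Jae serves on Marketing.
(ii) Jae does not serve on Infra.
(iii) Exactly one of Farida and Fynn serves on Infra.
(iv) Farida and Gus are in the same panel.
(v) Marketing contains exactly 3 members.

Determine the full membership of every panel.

From (ii): Jae ∉ Infra.
Only one panel left: Jae ∈ Marketing.
(i) (exactly one): Fynn ∉ Marketing.
Only one panel left: Fynn ∈ Infra.
(iii) (exactly one): Farida ∉ Infra.
(iv): Gus matches Farida: Gus ∉ Infra.
Only one panel left: Gus ∈ Marketing.
Only one panel left: Farida ∈ Marketing.
(v): Marketing already has 3, so the rest are out.
Only one panel left: Dilnoza ∈ Infra.
Only one panel left: Caro ∈ Infra.
Only one panel left: Xiulan ∈ Infra.

Infra = {Caro, Dilnoza, Fynn, Xiulan}; Marketing = {Farida, Gus, Jae}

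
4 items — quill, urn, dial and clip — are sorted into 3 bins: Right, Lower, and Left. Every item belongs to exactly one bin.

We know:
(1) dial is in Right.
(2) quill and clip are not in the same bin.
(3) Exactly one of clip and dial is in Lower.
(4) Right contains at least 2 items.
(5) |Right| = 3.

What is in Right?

From (1): dial ∈ Right.
(3) (exactly one): clip ∈ Lower.
(5): only 3 candidates remain for Right, so all are in.

Right = {dial, quill, urn}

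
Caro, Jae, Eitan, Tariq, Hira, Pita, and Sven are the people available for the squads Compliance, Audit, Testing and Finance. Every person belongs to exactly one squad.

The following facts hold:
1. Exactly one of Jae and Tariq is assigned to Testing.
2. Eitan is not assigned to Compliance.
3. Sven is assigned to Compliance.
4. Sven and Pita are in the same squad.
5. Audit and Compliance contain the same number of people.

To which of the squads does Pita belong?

Pita: Compliance

From (2): Eitan ∉ Compliance.
From (3): Sven ∈ Compliance.
(4): Pita matches Sven: Pita ∈ Compliance.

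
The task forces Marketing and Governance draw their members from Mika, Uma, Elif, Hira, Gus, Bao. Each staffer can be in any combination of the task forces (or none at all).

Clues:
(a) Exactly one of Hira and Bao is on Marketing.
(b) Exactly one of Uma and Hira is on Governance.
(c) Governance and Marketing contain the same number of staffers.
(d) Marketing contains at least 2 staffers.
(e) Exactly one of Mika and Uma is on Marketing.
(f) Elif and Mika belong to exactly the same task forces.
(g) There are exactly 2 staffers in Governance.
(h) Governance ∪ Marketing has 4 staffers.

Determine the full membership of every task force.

Marketing = {Bao, Uma}; Governance = {Gus, Hira}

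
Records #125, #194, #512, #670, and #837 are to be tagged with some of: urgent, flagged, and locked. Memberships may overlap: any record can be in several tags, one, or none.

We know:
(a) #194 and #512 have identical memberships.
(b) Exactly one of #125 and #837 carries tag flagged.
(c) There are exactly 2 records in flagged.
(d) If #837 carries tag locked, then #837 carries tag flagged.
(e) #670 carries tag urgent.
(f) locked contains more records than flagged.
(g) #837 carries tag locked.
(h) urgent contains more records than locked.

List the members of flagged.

From (e): #670 ∈ urgent.
From (g): #837 ∈ locked.
(d): #837 ∈ flagged.
(b) (exactly one): #125 ∉ flagged.
Suppose #194 ∈ flagged: no assignment then satisfies all the clues, so #194 ∉ flagged.

flagged = {#670, #837}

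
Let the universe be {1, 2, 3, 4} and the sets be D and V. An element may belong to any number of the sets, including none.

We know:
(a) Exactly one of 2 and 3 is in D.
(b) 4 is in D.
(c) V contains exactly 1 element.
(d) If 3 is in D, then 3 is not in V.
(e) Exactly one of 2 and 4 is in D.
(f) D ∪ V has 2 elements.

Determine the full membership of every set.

D = {3, 4}; V = {4}

From (b): 4 ∈ D.
(e) (exactly one): 2 ∉ D.
(a) (exactly one): 3 ∈ D.
(d): 3 ∉ V.
Suppose 1 ∈ D: no assignment then satisfies all the clues, so 1 ∉ D.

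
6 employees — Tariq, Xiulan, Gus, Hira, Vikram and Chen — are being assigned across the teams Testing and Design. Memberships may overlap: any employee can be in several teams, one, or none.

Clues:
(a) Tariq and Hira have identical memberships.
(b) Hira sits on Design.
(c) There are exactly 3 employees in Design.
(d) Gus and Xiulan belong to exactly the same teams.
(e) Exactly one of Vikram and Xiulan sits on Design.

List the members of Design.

Design = {Hira, Tariq, Vikram}

From (b): Hira ∈ Design.
(a): Tariq matches Hira: Tariq ∈ Design.
Suppose Xiulan ∈ Design: no assignment then satisfies all the clues, so Xiulan ∉ Design.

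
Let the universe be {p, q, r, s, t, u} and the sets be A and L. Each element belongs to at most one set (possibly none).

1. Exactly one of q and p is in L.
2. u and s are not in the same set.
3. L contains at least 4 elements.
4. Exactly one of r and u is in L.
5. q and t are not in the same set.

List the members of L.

L = {p, r, s, t}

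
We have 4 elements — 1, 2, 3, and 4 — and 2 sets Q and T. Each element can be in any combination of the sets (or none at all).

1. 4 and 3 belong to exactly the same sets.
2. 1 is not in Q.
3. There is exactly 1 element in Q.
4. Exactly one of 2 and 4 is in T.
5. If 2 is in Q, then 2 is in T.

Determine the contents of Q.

Q = {2}

From (2): 1 ∉ Q.
Suppose 2 ∉ Q: no assignment then satisfies all the clues, so 2 ∈ Q.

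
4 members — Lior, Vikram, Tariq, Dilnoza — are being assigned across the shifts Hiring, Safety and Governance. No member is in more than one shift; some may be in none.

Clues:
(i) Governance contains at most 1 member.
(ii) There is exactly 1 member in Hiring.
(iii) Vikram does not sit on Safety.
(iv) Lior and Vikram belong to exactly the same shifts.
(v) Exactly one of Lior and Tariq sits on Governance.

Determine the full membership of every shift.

Hiring = {Dilnoza}; Safety = {}; Governance = {Tariq}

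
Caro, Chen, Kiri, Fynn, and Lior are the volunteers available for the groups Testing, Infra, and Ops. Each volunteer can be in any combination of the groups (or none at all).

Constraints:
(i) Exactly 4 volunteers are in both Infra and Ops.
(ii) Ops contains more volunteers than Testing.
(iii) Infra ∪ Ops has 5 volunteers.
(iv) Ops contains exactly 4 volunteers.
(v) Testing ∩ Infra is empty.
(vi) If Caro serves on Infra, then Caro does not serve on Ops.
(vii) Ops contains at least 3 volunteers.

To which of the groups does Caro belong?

Caro: Infra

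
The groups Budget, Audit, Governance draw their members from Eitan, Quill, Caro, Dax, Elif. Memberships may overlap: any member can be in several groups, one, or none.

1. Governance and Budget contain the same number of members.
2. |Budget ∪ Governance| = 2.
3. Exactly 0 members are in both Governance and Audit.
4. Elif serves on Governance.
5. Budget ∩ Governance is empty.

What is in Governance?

Governance = {Elif}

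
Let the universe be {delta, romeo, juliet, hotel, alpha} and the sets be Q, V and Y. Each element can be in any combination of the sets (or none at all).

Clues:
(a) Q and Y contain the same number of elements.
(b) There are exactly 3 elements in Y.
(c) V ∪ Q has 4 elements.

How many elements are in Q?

3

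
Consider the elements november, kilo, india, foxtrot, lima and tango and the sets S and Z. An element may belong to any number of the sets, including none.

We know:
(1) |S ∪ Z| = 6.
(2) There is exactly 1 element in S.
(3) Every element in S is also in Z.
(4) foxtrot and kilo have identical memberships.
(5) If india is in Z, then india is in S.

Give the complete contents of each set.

S = {india}; Z = {foxtrot, india, kilo, lima, november, tango}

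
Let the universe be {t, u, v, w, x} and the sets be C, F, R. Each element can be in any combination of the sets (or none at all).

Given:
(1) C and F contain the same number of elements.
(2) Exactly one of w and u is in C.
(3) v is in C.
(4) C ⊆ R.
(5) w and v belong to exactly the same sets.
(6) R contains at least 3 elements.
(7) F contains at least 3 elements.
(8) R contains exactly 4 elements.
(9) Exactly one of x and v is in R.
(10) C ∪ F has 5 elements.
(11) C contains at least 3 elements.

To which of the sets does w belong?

From (3): v ∈ C.
(4) with v ∈ C: v ∈ R.
(5): w matches v: w ∈ C.
(5): w matches v: w ∈ R.
(9) (exactly one): x ∉ R.
(2) (exactly one): u ∉ C.
(4) contrapositive: x ∉ C.
(8): only 4 candidates remain for R, so all are in.
(11): only 3 candidates remain for C, so all are in.
Suppose w ∈ F: no assignment then satisfies all the clues, so w ∉ F.

w: C, R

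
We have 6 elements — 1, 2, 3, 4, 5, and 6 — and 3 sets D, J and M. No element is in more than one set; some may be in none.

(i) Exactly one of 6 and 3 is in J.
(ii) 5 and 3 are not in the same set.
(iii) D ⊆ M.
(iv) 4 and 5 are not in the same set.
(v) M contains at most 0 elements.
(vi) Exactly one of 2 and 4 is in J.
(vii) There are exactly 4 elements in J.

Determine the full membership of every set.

D = {}; J = {1, 2, 5, 6}; M = {}

(v): M already has 0, so the rest are out.
(iii) contrapositive: 1 ∉ D.
(iii) contrapositive: 2 ∉ D.
(iii) contrapositive: 3 ∉ D.
(iii) contrapositive: 4 ∉ D.
(iii) contrapositive: 5 ∉ D.
(iii) contrapositive: 6 ∉ D.
Suppose 1 ∉ J: no assignment then satisfies all the clues, so 1 ∈ J.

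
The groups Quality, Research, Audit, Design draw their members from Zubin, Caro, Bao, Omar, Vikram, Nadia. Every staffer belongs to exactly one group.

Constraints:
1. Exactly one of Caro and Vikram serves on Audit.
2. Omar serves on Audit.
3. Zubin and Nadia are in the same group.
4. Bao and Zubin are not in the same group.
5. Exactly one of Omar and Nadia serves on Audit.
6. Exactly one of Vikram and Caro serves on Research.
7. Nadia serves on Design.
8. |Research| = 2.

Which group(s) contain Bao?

From (2): Omar ∈ Audit.
From (7): Nadia ∈ Design.
(3): Zubin matches Nadia: Zubin ∉ Quality.
(3): Zubin matches Nadia: Zubin ∉ Research.
(3): Zubin matches Nadia: Zubin ∉ Audit.
(3): Zubin matches Nadia: Zubin ∈ Design.
(4): Bao ∉ Design.
Suppose Bao ∈ Quality: no assignment then satisfies all the clues, so Bao ∉ Quality.

Bao: Research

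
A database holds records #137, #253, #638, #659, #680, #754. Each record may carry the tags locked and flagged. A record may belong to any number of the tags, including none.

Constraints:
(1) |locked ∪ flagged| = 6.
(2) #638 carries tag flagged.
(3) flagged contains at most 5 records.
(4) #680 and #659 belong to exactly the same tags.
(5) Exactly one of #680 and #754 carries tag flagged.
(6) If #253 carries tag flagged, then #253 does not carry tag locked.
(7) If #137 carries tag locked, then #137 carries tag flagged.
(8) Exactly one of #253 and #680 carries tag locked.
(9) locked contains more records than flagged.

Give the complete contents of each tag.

locked = {#137, #638, #659, #680, #754}; flagged = {#137, #253, #638, #754}

From (2): #638 ∈ flagged.
Suppose #137 ∉ locked: no assignment then satisfies all the clues, so #137 ∈ locked.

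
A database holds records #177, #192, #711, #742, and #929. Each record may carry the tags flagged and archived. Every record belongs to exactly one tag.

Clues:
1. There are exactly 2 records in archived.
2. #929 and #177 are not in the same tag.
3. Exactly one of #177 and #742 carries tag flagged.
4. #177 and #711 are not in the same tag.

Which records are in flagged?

flagged = {#711, #742, #929}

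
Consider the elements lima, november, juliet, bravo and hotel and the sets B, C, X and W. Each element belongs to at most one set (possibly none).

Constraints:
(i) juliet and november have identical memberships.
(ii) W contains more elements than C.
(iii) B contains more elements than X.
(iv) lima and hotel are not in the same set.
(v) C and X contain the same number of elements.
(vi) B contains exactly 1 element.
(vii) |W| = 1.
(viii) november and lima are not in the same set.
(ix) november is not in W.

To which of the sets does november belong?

november: none

From (ix): november ∉ W.
(i): juliet matches november: juliet ∉ W.
Suppose november ∈ B: no assignment then satisfies all the clues, so november ∉ B.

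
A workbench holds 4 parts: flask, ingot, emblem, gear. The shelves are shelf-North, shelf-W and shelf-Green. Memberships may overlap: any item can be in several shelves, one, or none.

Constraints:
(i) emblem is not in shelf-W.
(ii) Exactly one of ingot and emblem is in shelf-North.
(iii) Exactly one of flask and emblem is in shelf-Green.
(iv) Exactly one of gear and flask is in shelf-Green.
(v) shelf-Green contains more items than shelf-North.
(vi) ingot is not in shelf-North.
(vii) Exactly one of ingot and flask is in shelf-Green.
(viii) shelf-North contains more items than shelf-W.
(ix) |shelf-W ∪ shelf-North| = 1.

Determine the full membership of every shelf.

shelf-North = {emblem}; shelf-W = {}; shelf-Green = {emblem, gear, ingot}

From (i): emblem ∉ shelf-W.
From (vi): ingot ∉ shelf-North.
(ii) (exactly one): emblem ∈ shelf-North.
Suppose flask ∈ shelf-North: no assignment then satisfies all the clues, so flask ∉ shelf-North.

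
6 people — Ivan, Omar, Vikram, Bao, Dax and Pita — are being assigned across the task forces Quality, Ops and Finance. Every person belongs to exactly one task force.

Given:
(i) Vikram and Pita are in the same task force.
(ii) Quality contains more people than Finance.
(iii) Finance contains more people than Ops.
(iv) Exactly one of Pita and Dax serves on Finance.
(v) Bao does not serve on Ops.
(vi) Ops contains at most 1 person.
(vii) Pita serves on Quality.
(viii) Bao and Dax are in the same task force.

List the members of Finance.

Finance = {Bao, Dax}

From (v): Bao ∉ Ops.
From (vii): Pita ∈ Quality.
(i): Vikram matches Pita: Vikram ∈ Quality.
(iv) (exactly one): Dax ∈ Finance.
(viii): Bao matches Dax: Bao ∉ Quality.
(viii): Bao matches Dax: Bao ∈ Finance.
Suppose Ivan ∈ Finance: no assignment then satisfies all the clues, so Ivan ∉ Finance.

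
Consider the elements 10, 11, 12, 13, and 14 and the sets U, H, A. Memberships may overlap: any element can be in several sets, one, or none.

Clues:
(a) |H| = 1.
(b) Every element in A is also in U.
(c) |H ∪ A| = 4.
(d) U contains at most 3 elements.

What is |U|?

3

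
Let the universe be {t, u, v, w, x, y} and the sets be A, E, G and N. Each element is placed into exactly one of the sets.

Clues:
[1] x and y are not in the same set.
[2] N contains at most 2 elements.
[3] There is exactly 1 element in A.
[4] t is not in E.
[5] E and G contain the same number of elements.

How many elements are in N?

1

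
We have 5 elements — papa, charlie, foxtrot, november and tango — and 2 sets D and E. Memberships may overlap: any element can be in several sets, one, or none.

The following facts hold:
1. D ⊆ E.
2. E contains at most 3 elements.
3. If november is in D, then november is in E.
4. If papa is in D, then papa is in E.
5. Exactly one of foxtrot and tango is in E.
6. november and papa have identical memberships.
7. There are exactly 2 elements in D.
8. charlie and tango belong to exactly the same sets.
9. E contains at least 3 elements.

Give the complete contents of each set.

D = {november, papa}; E = {foxtrot, november, papa}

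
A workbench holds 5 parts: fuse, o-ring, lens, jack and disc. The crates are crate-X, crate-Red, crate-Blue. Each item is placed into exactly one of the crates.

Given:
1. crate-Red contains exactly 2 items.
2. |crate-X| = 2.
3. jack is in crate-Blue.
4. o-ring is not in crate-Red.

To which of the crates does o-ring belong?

From (3): jack ∈ crate-Blue.
From (4): o-ring ∉ crate-Red.
Suppose o-ring ∉ crate-X: no assignment then satisfies all the clues, so o-ring ∈ crate-X.

o-ring: crate-X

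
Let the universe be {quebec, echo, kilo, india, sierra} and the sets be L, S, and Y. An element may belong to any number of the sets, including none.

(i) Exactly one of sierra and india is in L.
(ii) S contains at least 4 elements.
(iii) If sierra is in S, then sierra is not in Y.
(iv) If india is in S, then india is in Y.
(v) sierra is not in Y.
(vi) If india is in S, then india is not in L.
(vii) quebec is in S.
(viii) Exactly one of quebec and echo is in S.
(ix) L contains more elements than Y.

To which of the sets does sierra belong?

From (v): sierra ∉ Y.
From (vii): quebec ∈ S.
(viii) (exactly one): echo ∉ S.
(ii): only 4 candidates remain for S, so all are in.
(iv): india ∈ Y.
(vi): india ∉ L.
(i) (exactly one): sierra ∈ L.

sierra: L, S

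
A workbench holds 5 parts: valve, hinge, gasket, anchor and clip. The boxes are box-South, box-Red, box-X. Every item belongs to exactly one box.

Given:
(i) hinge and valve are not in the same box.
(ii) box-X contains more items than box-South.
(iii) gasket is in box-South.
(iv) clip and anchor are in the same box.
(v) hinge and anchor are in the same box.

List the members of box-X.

box-X = {anchor, clip, hinge}

From (iii): gasket ∈ box-South.
Suppose valve ∈ box-X: no assignment then satisfies all the clues, so valve ∉ box-X.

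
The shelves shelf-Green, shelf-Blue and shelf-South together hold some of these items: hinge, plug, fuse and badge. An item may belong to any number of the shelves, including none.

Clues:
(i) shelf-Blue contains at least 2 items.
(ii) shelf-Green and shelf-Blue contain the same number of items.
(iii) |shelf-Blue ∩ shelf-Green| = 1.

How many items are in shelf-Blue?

2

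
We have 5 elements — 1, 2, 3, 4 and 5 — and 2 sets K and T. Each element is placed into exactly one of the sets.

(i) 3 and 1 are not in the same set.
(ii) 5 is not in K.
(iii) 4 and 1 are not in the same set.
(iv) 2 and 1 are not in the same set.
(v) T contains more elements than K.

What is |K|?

1

From (ii): 5 ∉ K.
Only one set left: 5 ∈ T.
Suppose 1 ∉ K: no assignment then satisfies all the clues, so 1 ∈ K.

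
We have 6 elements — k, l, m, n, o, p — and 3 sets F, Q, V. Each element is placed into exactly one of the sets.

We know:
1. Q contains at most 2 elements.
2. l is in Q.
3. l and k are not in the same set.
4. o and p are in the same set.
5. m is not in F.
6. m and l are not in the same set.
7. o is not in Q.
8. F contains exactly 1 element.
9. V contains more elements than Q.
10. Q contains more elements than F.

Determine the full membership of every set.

F = {k}; Q = {l, n}; V = {m, o, p}

From (2): l ∈ Q.
From (5): m ∉ F.
From (7): o ∉ Q.
(3): k ∉ Q.
(4): p matches o: p ∉ Q.
(6): m ∉ Q.
Only one set left: m ∈ V.
Suppose k ∉ F: no assignment then satisfies all the clues, so k ∈ F.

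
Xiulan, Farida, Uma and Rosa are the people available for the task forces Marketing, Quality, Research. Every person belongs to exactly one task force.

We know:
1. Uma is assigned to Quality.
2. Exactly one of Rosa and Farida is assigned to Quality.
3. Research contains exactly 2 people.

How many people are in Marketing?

0

From (1): Uma ∈ Quality.
Suppose Xiulan ∈ Marketing: no assignment then satisfies all the clues, so Xiulan ∉ Marketing.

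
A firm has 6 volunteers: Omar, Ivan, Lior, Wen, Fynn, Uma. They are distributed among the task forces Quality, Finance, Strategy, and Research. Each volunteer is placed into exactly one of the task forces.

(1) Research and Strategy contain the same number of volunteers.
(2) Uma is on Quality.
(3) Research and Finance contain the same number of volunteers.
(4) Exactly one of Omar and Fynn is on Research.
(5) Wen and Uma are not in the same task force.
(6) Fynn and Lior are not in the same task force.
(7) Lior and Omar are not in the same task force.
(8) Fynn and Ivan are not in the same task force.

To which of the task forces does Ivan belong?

From (2): Uma ∈ Quality.
(5): Wen ∉ Quality.
Suppose Ivan ∉ Quality: no assignment then satisfies all the clues, so Ivan ∈ Quality.

Ivan: Quality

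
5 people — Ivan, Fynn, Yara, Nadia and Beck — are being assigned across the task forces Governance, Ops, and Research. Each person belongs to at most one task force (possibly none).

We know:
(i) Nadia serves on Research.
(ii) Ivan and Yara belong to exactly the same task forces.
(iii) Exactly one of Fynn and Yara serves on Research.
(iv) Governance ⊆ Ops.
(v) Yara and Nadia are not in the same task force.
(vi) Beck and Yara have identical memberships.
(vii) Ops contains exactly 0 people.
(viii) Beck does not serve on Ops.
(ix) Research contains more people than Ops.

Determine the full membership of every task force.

From (i): Nadia ∈ Research.
From (viii): Beck ∉ Ops.
(iv) contrapositive: Beck ∉ Governance.
(v): Yara ∉ Research.
(vi): Yara matches Beck: Yara ∉ Governance.
(vi): Yara matches Beck: Yara ∉ Ops.
(vi): Beck matches Yara: Beck ∉ Research.
(vii): Ops already has 0, so the rest are out.
(ii): Ivan matches Yara: Ivan ∉ Governance.
(ii): Ivan matches Yara: Ivan ∉ Research.
(iii) (exactly one): Fynn ∈ Research.

Governance = {}; Ops = {}; Research = {Fynn, Nadia}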